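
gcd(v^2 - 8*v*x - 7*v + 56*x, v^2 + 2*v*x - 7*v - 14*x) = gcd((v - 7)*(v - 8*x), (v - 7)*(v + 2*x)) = v - 7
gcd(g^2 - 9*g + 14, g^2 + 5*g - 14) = g - 2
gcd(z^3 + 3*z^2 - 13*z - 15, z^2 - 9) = z - 3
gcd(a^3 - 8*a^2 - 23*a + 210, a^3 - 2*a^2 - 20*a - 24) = a - 6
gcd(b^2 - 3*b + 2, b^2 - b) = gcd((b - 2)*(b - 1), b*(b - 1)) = b - 1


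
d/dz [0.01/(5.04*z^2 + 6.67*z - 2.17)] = (-0.1008*z - 0.0667)/(5.04*z^2 + 6.67*z - 2.17)^2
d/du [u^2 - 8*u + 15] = 2*u - 8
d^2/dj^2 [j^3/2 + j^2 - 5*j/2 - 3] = 3*j + 2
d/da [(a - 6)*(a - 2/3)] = 2*a - 20/3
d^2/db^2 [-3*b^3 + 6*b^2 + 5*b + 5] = 12 - 18*b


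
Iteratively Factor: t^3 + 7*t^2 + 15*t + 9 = (t + 3)*(t^2 + 4*t + 3) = (t + 3)^2*(t + 1)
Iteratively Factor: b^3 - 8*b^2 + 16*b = (b)*(b^2 - 8*b + 16) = b*(b - 4)*(b - 4)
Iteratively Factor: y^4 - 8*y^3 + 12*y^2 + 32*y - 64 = (y - 2)*(y^3 - 6*y^2 + 32) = (y - 4)*(y - 2)*(y^2 - 2*y - 8) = (y - 4)^2*(y - 2)*(y + 2)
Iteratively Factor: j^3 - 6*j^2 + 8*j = (j - 2)*(j^2 - 4*j) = (j - 4)*(j - 2)*(j)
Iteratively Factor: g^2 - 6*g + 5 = (g - 5)*(g - 1)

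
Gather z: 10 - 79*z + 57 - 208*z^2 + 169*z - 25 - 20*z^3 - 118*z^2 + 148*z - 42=-20*z^3 - 326*z^2 + 238*z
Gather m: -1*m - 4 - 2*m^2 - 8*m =-2*m^2 - 9*m - 4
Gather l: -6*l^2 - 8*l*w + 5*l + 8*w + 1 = -6*l^2 + l*(5 - 8*w) + 8*w + 1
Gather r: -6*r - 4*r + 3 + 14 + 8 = 25 - 10*r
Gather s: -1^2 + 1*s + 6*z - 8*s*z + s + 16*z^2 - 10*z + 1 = s*(2 - 8*z) + 16*z^2 - 4*z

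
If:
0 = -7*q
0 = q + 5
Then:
No Solution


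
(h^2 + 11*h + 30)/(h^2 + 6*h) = (h + 5)/h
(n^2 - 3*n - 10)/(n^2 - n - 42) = (-n^2 + 3*n + 10)/(-n^2 + n + 42)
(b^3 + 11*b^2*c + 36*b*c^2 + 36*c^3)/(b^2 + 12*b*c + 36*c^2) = (b^2 + 5*b*c + 6*c^2)/(b + 6*c)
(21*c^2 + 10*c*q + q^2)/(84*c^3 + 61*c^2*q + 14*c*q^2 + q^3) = 1/(4*c + q)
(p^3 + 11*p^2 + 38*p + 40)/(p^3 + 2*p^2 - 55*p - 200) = (p^2 + 6*p + 8)/(p^2 - 3*p - 40)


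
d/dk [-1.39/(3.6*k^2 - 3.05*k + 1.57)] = (10.008*k - 4.2395)/(3.6*k^2 - 3.05*k + 1.57)^2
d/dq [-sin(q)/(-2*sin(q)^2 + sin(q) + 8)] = (cos(2*q) - 9)*cos(q)/(sin(q) + cos(2*q) + 7)^2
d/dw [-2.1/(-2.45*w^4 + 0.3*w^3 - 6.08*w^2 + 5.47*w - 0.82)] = (-20.58*w^3 + 1.89*w^2 - 25.536*w + 11.487)/(2.45*w^4 - 0.3*w^3 + 6.08*w^2 - 5.47*w + 0.82)^2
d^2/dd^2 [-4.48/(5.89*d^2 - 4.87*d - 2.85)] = (-310.841216*d^2 + 257.011328*d + 4.48*(11.78*d - 4.87)*(23.56*d - 9.74) + 150.40704)/(-5.89*d^2 + 4.87*d + 2.85)^3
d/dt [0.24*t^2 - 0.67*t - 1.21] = 0.48*t - 0.67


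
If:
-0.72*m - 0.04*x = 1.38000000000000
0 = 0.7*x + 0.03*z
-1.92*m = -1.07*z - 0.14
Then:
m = -1.93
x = 0.15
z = -3.59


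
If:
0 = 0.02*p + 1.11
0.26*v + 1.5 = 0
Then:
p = -55.50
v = -5.77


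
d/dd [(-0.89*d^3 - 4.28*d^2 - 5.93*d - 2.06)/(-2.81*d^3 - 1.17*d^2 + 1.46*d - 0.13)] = (-10.9855*d^4 - 35.9254*d^3 - 30.2056*d^2 - 3.7076*d + 3.7785)/(7.8961*d^6 + 6.5754*d^5 - 6.8363*d^4 - 2.6858*d^3 + 2.4358*d^2 - 0.3796*d + 0.0169)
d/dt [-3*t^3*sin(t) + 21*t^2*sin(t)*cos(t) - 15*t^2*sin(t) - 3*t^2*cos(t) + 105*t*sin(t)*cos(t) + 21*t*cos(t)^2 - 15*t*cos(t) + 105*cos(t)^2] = -3*t^3*cos(t) - 6*t^2*sin(t) - 15*t^2*cos(t) + 21*t^2*cos(2*t) - 15*t*sin(t) - 6*t*cos(t) + 105*t*cos(2*t) - 105*sin(2*t)/2 - 15*cos(t) + 21*cos(2*t)/2 + 21/2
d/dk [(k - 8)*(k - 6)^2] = (k - 6)*(3*k - 22)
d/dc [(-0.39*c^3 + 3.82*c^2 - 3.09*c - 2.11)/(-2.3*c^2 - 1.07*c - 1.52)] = (0.897*c^4 + 0.834599999999998*c^3 - 9.416*c^2 - 21.3188*c + 2.4391)/(5.29*c^4 + 4.922*c^3 + 8.1369*c^2 + 3.2528*c + 2.3104)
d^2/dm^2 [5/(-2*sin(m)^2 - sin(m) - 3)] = 5*(16*sin(m)^4 + 6*sin(m)^3 - 47*sin(m)^2 - 15*sin(m) + 10)/(sin(m) - cos(2*m) + 4)^3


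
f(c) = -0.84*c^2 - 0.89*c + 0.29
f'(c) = -1.68*c - 0.89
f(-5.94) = -24.06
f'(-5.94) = 9.09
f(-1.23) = 0.11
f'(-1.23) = 1.18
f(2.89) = -9.30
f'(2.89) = -5.75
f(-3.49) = -6.84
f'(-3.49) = 4.97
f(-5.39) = -19.32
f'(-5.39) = 8.17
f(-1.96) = -1.19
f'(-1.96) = 2.40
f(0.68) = -0.70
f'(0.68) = -2.03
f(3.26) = -11.54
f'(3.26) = -6.37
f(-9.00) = -59.74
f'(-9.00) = 14.23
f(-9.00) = -59.74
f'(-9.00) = 14.23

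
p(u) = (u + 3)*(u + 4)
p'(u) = 2*u + 7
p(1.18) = 21.65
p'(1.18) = 9.36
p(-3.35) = -0.23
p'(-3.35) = 0.30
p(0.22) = 13.59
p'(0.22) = 7.44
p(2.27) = 33.04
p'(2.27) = 11.54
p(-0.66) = 7.82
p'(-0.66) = 5.68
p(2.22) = 32.47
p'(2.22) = 11.44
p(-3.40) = -0.24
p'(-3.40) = 0.20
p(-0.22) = 10.51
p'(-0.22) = 6.56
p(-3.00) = 0.00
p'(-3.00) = 1.00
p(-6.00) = 6.00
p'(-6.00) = -5.00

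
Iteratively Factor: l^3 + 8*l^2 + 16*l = (l + 4)*(l^2 + 4*l) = l*(l + 4)*(l + 4)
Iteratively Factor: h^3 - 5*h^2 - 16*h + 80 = (h - 5)*(h^2 - 16) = (h - 5)*(h + 4)*(h - 4)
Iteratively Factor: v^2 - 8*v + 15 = (v - 3)*(v - 5)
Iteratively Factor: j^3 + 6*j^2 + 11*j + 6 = (j + 2)*(j^2 + 4*j + 3) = (j + 2)*(j + 3)*(j + 1)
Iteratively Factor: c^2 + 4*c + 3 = (c + 1)*(c + 3)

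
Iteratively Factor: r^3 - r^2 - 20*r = (r - 5)*(r^2 + 4*r) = r*(r - 5)*(r + 4)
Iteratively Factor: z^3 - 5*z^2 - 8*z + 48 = (z - 4)*(z^2 - z - 12) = (z - 4)*(z + 3)*(z - 4)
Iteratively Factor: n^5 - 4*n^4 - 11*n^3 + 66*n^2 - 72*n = (n - 2)*(n^4 - 2*n^3 - 15*n^2 + 36*n) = (n - 3)*(n - 2)*(n^3 + n^2 - 12*n) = n*(n - 3)*(n - 2)*(n^2 + n - 12) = n*(n - 3)^2*(n - 2)*(n + 4)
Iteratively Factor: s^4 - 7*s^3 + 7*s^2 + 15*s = (s - 5)*(s^3 - 2*s^2 - 3*s) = s*(s - 5)*(s^2 - 2*s - 3) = s*(s - 5)*(s + 1)*(s - 3)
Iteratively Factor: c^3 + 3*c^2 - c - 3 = (c + 1)*(c^2 + 2*c - 3) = (c + 1)*(c + 3)*(c - 1)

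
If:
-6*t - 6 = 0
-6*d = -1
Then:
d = 1/6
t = -1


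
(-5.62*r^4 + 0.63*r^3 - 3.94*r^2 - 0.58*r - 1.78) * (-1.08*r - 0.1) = 6.0696*r^5 - 0.1184*r^4 + 4.1922*r^3 + 1.0204*r^2 + 1.9804*r + 0.178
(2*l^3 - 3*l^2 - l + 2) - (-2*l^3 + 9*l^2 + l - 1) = 4*l^3 - 12*l^2 - 2*l + 3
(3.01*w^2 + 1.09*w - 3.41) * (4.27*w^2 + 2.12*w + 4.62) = 12.8527*w^4 + 11.0355*w^3 + 1.6563*w^2 - 2.1934*w - 15.7542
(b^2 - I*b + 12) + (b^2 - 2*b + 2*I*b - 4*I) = 2*b^2 - 2*b + I*b + 12 - 4*I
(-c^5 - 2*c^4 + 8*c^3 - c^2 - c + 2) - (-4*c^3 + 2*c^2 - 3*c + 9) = -c^5 - 2*c^4 + 12*c^3 - 3*c^2 + 2*c - 7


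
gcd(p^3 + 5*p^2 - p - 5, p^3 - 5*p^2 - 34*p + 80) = p + 5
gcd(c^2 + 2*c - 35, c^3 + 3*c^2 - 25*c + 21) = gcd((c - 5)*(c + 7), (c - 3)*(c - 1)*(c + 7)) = c + 7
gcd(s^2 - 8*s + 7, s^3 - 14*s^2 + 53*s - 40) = s - 1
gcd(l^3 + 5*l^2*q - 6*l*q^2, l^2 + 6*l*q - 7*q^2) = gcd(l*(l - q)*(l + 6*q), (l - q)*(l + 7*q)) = -l + q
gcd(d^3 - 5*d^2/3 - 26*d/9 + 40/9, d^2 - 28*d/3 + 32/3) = d - 4/3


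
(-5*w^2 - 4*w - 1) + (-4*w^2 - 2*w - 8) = -9*w^2 - 6*w - 9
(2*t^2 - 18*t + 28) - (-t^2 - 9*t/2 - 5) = 3*t^2 - 27*t/2 + 33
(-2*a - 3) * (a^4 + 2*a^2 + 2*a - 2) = -2*a^5 - 3*a^4 - 4*a^3 - 10*a^2 - 2*a + 6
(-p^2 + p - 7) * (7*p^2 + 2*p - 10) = -7*p^4 + 5*p^3 - 37*p^2 - 24*p + 70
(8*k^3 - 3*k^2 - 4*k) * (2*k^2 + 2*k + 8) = 16*k^5 + 10*k^4 + 50*k^3 - 32*k^2 - 32*k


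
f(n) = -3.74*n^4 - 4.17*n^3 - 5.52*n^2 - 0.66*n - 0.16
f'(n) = -14.96*n^3 - 12.51*n^2 - 11.04*n - 0.66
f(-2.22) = -71.12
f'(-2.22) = 125.87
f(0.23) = -0.67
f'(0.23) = -4.04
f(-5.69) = -3327.24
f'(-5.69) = 2413.06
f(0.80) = -7.89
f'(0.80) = -25.16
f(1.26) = -27.52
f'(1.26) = -64.36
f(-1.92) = -40.55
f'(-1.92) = 80.31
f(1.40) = -37.71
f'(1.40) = -81.69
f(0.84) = -8.94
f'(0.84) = -27.63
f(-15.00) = -176496.01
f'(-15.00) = 47840.19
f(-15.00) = -176496.01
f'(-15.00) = 47840.19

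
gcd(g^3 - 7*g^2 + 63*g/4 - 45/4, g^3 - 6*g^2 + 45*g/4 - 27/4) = g^2 - 9*g/2 + 9/2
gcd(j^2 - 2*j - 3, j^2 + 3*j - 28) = 1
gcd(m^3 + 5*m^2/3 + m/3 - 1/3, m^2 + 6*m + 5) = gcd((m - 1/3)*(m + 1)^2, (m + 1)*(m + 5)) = m + 1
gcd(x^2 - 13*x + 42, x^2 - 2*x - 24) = x - 6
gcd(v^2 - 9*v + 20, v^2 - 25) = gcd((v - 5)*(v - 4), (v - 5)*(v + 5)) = v - 5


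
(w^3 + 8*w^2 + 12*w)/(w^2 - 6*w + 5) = w*(w^2 + 8*w + 12)/(w^2 - 6*w + 5)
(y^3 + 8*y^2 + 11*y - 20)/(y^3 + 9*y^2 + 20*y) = (y - 1)/y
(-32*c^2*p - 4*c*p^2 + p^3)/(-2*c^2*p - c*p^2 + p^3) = (32*c^2 + 4*c*p - p^2)/(2*c^2 + c*p - p^2)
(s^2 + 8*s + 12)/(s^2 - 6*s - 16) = (s + 6)/(s - 8)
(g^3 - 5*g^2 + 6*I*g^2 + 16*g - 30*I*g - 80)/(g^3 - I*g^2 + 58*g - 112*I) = (g - 5)/(g - 7*I)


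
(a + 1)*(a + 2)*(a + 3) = a^3 + 6*a^2 + 11*a + 6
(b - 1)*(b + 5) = b^2 + 4*b - 5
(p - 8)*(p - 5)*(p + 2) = p^3 - 11*p^2 + 14*p + 80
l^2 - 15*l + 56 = (l - 8)*(l - 7)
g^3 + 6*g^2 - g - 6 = (g - 1)*(g + 1)*(g + 6)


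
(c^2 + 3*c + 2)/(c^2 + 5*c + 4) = (c + 2)/(c + 4)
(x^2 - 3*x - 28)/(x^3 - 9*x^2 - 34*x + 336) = (x + 4)/(x^2 - 2*x - 48)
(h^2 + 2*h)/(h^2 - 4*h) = (h + 2)/(h - 4)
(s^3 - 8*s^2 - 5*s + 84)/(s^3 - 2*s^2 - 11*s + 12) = (s - 7)/(s - 1)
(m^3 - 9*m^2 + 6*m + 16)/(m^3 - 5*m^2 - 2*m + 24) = (m^3 - 9*m^2 + 6*m + 16)/(m^3 - 5*m^2 - 2*m + 24)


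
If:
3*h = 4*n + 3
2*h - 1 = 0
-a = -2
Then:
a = 2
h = 1/2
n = -3/8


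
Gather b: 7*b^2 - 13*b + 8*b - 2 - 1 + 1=7*b^2 - 5*b - 2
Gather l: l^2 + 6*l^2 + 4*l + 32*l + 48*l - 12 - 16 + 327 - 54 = 7*l^2 + 84*l + 245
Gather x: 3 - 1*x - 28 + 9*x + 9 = 8*x - 16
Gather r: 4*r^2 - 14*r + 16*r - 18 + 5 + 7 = 4*r^2 + 2*r - 6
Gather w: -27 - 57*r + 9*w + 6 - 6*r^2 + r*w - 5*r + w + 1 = -6*r^2 - 62*r + w*(r + 10) - 20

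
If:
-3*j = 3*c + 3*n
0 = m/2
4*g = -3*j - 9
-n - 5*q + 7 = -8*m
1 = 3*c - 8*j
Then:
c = 40*q/11 - 5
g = -45*q/44 - 3/4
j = 15*q/11 - 2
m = 0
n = 7 - 5*q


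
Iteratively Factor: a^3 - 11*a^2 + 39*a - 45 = (a - 5)*(a^2 - 6*a + 9) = (a - 5)*(a - 3)*(a - 3)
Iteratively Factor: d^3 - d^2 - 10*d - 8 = (d + 1)*(d^2 - 2*d - 8) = (d - 4)*(d + 1)*(d + 2)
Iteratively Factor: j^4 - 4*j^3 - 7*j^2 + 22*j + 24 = (j - 3)*(j^3 - j^2 - 10*j - 8) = (j - 4)*(j - 3)*(j^2 + 3*j + 2) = (j - 4)*(j - 3)*(j + 1)*(j + 2)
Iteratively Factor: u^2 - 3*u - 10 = (u - 5)*(u + 2)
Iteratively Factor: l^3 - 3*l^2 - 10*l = (l)*(l^2 - 3*l - 10) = l*(l - 5)*(l + 2)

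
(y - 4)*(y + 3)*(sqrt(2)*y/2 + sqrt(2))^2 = y^4/2 + 3*y^3/2 - 6*y^2 - 26*y - 24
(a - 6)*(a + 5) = a^2 - a - 30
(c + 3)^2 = c^2 + 6*c + 9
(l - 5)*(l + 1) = l^2 - 4*l - 5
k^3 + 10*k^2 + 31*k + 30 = (k + 2)*(k + 3)*(k + 5)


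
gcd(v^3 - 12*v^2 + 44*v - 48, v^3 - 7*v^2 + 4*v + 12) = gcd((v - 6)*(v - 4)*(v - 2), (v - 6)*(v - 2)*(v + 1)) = v^2 - 8*v + 12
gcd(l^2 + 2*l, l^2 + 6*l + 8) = l + 2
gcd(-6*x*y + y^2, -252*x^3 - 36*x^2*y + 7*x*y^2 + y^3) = 6*x - y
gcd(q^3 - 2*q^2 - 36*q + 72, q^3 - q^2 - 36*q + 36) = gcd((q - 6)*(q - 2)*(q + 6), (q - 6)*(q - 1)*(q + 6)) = q^2 - 36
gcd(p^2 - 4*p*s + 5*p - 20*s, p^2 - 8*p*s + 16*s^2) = p - 4*s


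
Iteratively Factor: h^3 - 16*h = (h - 4)*(h^2 + 4*h) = h*(h - 4)*(h + 4)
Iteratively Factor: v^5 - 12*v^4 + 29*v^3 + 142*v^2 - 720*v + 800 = (v - 5)*(v^4 - 7*v^3 - 6*v^2 + 112*v - 160) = (v - 5)*(v - 2)*(v^3 - 5*v^2 - 16*v + 80) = (v - 5)*(v - 2)*(v + 4)*(v^2 - 9*v + 20) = (v - 5)*(v - 4)*(v - 2)*(v + 4)*(v - 5)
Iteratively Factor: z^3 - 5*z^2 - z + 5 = (z - 5)*(z^2 - 1) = (z - 5)*(z - 1)*(z + 1)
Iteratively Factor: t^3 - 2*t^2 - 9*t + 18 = (t - 3)*(t^2 + t - 6) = (t - 3)*(t + 3)*(t - 2)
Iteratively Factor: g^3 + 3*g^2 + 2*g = (g + 2)*(g^2 + g) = (g + 1)*(g + 2)*(g)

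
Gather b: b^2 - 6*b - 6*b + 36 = b^2 - 12*b + 36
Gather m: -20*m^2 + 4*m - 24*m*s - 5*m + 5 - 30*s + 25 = -20*m^2 + m*(-24*s - 1) - 30*s + 30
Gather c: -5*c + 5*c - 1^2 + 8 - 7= 0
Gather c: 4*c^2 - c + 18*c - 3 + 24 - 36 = 4*c^2 + 17*c - 15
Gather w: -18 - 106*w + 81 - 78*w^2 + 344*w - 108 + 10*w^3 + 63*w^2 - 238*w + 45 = 10*w^3 - 15*w^2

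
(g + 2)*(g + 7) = g^2 + 9*g + 14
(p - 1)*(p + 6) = p^2 + 5*p - 6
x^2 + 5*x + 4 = (x + 1)*(x + 4)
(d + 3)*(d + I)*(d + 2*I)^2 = d^4 + 3*d^3 + 5*I*d^3 - 8*d^2 + 15*I*d^2 - 24*d - 4*I*d - 12*I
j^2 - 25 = (j - 5)*(j + 5)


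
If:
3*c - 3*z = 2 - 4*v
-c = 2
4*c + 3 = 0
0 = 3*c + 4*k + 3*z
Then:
No Solution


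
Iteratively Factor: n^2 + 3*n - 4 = (n - 1)*(n + 4)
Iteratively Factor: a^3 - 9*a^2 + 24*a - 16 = (a - 4)*(a^2 - 5*a + 4) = (a - 4)^2*(a - 1)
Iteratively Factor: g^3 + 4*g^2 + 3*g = (g + 1)*(g^2 + 3*g) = g*(g + 1)*(g + 3)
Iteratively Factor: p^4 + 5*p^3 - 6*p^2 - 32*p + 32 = (p + 4)*(p^3 + p^2 - 10*p + 8) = (p - 1)*(p + 4)*(p^2 + 2*p - 8) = (p - 1)*(p + 4)^2*(p - 2)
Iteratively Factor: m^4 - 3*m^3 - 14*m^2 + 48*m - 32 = (m - 1)*(m^3 - 2*m^2 - 16*m + 32) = (m - 1)*(m + 4)*(m^2 - 6*m + 8) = (m - 4)*(m - 1)*(m + 4)*(m - 2)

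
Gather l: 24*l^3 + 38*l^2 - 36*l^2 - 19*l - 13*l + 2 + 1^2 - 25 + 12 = 24*l^3 + 2*l^2 - 32*l - 10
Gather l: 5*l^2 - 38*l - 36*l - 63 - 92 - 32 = 5*l^2 - 74*l - 187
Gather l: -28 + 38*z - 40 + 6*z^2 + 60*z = 6*z^2 + 98*z - 68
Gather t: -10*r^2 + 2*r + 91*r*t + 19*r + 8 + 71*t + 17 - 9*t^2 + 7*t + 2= -10*r^2 + 21*r - 9*t^2 + t*(91*r + 78) + 27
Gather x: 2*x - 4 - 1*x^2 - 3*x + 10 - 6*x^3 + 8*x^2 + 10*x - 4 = -6*x^3 + 7*x^2 + 9*x + 2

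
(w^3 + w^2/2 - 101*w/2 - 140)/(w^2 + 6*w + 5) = (w^2 - 9*w/2 - 28)/(w + 1)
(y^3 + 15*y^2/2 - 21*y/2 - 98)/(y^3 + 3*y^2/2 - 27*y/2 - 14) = (y + 7)/(y + 1)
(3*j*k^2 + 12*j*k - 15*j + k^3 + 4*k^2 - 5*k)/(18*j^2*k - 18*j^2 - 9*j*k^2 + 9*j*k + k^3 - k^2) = (3*j*k + 15*j + k^2 + 5*k)/(18*j^2 - 9*j*k + k^2)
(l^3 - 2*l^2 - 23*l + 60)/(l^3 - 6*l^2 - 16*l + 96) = (l^2 + 2*l - 15)/(l^2 - 2*l - 24)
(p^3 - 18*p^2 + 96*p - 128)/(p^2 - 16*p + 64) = p - 2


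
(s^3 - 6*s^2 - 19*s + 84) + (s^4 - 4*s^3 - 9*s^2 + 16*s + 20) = s^4 - 3*s^3 - 15*s^2 - 3*s + 104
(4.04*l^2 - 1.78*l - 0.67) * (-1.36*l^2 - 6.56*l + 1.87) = -5.4944*l^4 - 24.0816*l^3 + 20.1428*l^2 + 1.0666*l - 1.2529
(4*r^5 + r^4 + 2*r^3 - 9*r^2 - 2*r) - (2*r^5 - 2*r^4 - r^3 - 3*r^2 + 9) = 2*r^5 + 3*r^4 + 3*r^3 - 6*r^2 - 2*r - 9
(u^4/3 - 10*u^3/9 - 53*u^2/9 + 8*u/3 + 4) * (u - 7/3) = u^5/3 - 17*u^4/9 - 89*u^3/27 + 443*u^2/27 - 20*u/9 - 28/3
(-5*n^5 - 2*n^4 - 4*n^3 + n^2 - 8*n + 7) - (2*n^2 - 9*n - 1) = -5*n^5 - 2*n^4 - 4*n^3 - n^2 + n + 8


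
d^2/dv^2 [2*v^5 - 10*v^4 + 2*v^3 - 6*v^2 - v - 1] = 40*v^3 - 120*v^2 + 12*v - 12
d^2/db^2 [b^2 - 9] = 2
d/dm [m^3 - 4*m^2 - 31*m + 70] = 3*m^2 - 8*m - 31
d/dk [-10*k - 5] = -10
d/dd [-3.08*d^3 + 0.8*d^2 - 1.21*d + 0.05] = -9.24*d^2 + 1.6*d - 1.21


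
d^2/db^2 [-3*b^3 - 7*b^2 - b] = -18*b - 14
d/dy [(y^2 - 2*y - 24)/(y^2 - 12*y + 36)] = -10/(y^2 - 12*y + 36)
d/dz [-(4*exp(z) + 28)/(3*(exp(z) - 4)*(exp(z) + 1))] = 4*(exp(2*z) + 14*exp(z) - 17)*exp(z)/(3*(exp(4*z) - 6*exp(3*z) + exp(2*z) + 24*exp(z) + 16))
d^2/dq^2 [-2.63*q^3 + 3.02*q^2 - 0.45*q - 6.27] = 6.04 - 15.78*q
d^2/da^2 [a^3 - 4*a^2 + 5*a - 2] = 6*a - 8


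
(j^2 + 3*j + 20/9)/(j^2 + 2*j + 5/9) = (3*j + 4)/(3*j + 1)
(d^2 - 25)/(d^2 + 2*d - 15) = (d - 5)/(d - 3)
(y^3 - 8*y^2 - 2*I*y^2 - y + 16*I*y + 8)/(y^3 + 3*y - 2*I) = (y - 8)/(y + 2*I)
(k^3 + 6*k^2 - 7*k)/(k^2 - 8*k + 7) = k*(k + 7)/(k - 7)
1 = 1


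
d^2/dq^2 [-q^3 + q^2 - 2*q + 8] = 2 - 6*q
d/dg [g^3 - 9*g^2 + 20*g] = 3*g^2 - 18*g + 20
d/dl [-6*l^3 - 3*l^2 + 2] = 6*l*(-3*l - 1)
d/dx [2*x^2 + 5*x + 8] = 4*x + 5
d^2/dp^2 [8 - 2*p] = 0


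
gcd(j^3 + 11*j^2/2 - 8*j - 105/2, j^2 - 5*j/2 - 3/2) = j - 3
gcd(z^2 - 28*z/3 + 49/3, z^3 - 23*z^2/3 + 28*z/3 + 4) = 1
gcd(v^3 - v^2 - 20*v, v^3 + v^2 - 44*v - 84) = 1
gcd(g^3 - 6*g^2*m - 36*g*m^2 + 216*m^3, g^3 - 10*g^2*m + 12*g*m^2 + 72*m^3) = g^2 - 12*g*m + 36*m^2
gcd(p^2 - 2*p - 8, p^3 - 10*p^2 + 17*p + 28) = p - 4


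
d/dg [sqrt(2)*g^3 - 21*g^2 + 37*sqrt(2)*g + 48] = 3*sqrt(2)*g^2 - 42*g + 37*sqrt(2)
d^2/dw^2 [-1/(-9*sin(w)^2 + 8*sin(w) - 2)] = 2*(-162*sin(w)^4 + 108*sin(w)^3 + 247*sin(w)^2 - 224*sin(w) + 46)/(9*sin(w)^2 - 8*sin(w) + 2)^3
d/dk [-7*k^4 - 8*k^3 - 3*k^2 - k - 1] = -28*k^3 - 24*k^2 - 6*k - 1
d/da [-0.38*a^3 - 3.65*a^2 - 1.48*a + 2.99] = -1.14*a^2 - 7.3*a - 1.48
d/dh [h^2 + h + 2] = 2*h + 1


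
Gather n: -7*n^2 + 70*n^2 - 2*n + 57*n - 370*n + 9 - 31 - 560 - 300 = 63*n^2 - 315*n - 882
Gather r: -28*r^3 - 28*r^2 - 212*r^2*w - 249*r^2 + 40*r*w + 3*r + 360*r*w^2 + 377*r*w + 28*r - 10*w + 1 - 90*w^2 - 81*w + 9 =-28*r^3 + r^2*(-212*w - 277) + r*(360*w^2 + 417*w + 31) - 90*w^2 - 91*w + 10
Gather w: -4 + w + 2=w - 2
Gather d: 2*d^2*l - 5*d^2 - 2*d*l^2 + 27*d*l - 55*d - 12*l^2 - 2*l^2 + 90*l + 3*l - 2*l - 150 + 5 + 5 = d^2*(2*l - 5) + d*(-2*l^2 + 27*l - 55) - 14*l^2 + 91*l - 140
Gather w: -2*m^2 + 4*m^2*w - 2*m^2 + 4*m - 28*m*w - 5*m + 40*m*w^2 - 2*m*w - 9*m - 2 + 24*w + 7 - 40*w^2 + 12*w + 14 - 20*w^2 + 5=-4*m^2 - 10*m + w^2*(40*m - 60) + w*(4*m^2 - 30*m + 36) + 24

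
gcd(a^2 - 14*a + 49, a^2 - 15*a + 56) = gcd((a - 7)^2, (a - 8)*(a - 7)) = a - 7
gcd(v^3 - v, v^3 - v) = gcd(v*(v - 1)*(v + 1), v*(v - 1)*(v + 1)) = v^3 - v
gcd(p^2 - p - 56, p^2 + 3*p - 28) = p + 7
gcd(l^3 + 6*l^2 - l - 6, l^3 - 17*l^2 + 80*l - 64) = l - 1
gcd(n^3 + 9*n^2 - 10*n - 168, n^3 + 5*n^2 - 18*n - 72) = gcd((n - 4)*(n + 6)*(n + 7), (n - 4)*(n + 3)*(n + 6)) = n^2 + 2*n - 24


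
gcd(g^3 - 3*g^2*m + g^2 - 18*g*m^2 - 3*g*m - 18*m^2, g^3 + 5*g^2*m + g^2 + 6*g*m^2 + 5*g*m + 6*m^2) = g^2 + 3*g*m + g + 3*m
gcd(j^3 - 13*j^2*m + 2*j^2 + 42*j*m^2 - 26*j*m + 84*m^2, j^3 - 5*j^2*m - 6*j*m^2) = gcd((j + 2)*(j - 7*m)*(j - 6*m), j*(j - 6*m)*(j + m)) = j - 6*m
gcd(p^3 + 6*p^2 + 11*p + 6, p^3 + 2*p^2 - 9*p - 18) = p^2 + 5*p + 6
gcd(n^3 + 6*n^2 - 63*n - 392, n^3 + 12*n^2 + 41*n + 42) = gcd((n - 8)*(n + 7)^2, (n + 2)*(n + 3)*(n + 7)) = n + 7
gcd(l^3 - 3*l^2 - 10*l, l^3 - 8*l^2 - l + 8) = 1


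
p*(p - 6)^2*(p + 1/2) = p^4 - 23*p^3/2 + 30*p^2 + 18*p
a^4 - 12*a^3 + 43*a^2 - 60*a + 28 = (a - 7)*(a - 2)^2*(a - 1)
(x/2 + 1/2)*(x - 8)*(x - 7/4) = x^3/2 - 35*x^2/8 + 17*x/8 + 7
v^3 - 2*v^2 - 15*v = v*(v - 5)*(v + 3)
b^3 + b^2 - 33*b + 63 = (b - 3)^2*(b + 7)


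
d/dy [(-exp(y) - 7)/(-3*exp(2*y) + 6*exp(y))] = (-exp(2*y) - 14*exp(y) + 14)*exp(-y)/(3*(exp(2*y) - 4*exp(y) + 4))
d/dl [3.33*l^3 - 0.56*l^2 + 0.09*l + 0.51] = 9.99*l^2 - 1.12*l + 0.09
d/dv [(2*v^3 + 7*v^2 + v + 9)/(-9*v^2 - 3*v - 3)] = 2*(-3*v^4 - 2*v^3 - 5*v^2 + 20*v + 4)/(3*(9*v^4 + 6*v^3 + 7*v^2 + 2*v + 1))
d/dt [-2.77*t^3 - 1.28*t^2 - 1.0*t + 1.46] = -8.31*t^2 - 2.56*t - 1.0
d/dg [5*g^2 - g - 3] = 10*g - 1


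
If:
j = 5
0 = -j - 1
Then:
No Solution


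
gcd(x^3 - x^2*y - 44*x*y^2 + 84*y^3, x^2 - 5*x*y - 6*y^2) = x - 6*y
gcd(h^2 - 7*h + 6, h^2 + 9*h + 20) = 1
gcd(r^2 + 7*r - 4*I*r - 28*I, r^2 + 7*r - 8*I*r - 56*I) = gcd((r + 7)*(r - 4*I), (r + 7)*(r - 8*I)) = r + 7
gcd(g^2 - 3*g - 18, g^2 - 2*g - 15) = g + 3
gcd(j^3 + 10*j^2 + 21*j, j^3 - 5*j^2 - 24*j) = j^2 + 3*j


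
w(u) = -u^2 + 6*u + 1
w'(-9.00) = 24.00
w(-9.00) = -134.00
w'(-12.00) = 30.00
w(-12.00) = -215.00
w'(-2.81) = 11.62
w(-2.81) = -23.76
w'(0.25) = 5.50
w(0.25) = 2.44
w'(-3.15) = 12.30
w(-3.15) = -27.82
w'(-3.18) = 12.36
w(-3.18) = -28.19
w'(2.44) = 1.12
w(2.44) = 9.69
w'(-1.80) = 9.60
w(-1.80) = -13.04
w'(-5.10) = 16.20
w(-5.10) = -55.61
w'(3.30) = -0.60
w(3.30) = 9.91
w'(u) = 6 - 2*u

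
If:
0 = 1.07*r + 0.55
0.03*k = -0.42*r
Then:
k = 7.20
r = -0.51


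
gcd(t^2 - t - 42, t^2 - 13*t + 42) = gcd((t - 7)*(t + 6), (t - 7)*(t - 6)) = t - 7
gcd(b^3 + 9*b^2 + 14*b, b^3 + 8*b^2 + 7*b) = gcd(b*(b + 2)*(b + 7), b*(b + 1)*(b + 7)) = b^2 + 7*b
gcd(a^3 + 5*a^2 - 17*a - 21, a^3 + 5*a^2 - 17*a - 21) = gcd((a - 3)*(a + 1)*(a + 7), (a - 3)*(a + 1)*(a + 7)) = a^3 + 5*a^2 - 17*a - 21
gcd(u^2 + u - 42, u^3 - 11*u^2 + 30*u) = u - 6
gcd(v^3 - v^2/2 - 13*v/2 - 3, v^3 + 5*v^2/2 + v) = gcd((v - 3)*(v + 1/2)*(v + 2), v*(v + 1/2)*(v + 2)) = v^2 + 5*v/2 + 1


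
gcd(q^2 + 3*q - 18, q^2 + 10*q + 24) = q + 6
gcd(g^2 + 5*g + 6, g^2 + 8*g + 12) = g + 2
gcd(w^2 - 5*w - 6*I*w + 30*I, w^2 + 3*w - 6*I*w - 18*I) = w - 6*I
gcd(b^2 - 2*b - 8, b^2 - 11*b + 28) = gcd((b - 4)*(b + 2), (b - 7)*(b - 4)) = b - 4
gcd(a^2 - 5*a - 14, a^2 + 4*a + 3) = 1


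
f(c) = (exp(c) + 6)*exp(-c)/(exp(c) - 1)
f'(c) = -(exp(c) + 6)*exp(-c)/(exp(c) - 1) + 1/(exp(c) - 1) - (exp(c) + 6)/(exp(c) - 1)^2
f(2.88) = 0.08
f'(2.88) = -0.10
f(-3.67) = -242.69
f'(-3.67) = 235.32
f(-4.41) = -500.70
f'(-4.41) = 493.53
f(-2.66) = -93.30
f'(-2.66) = 85.21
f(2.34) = 0.17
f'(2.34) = -0.25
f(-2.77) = -103.22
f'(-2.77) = 95.25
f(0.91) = 2.30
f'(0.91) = -5.48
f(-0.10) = -80.19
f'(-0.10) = -692.79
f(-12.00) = -976535.75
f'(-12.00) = 976528.75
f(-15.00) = -19614111.23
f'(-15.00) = 19614104.23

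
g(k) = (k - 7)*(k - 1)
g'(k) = 2*k - 8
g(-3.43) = 46.20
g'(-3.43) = -14.86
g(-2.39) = 31.83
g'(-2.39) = -12.78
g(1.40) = -2.24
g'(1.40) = -5.20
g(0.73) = 1.69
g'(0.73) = -6.54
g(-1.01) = 16.10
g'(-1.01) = -10.02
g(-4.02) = 55.32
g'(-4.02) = -16.04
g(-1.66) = 23.04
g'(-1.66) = -11.32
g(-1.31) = 19.20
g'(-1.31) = -10.62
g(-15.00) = 352.00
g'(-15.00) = -38.00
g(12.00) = 55.00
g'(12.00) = 16.00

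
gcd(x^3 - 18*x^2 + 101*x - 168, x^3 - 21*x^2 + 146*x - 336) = x^2 - 15*x + 56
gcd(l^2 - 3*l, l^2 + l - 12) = l - 3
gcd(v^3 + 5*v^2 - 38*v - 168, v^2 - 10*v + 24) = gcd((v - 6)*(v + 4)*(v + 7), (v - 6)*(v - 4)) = v - 6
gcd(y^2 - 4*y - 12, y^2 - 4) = y + 2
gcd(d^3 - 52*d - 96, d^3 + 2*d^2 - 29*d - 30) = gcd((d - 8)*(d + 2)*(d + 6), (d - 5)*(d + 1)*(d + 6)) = d + 6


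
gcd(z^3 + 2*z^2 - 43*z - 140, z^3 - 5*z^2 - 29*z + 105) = z^2 - 2*z - 35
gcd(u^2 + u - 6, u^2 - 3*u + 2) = u - 2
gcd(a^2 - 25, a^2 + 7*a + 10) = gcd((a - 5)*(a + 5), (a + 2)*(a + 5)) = a + 5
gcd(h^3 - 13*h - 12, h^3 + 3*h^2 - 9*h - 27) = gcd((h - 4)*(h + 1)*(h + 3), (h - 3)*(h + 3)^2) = h + 3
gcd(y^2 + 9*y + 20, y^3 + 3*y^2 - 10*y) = y + 5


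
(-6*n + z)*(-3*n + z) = 18*n^2 - 9*n*z + z^2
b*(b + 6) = b^2 + 6*b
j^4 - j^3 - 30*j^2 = j^2*(j - 6)*(j + 5)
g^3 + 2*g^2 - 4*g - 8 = (g - 2)*(g + 2)^2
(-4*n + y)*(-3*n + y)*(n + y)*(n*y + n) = 12*n^4*y + 12*n^4 + 5*n^3*y^2 + 5*n^3*y - 6*n^2*y^3 - 6*n^2*y^2 + n*y^4 + n*y^3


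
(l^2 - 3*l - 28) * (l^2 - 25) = l^4 - 3*l^3 - 53*l^2 + 75*l + 700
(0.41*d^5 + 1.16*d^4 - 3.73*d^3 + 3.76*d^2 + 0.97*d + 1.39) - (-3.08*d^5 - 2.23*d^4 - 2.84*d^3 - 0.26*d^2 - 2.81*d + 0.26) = 3.49*d^5 + 3.39*d^4 - 0.89*d^3 + 4.02*d^2 + 3.78*d + 1.13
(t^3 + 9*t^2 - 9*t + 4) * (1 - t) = -t^4 - 8*t^3 + 18*t^2 - 13*t + 4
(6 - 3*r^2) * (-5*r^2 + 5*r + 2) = 15*r^4 - 15*r^3 - 36*r^2 + 30*r + 12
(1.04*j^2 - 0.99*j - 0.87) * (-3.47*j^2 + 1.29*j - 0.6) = -3.6088*j^4 + 4.7769*j^3 + 1.1178*j^2 - 0.5283*j + 0.522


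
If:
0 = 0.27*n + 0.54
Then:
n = -2.00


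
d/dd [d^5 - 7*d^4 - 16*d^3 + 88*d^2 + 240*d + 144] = 5*d^4 - 28*d^3 - 48*d^2 + 176*d + 240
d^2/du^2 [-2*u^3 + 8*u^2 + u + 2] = 16 - 12*u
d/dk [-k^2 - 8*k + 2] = -2*k - 8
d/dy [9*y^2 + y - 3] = 18*y + 1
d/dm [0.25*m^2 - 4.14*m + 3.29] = 0.5*m - 4.14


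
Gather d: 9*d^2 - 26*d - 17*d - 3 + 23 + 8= 9*d^2 - 43*d + 28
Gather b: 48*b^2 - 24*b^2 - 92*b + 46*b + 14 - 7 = 24*b^2 - 46*b + 7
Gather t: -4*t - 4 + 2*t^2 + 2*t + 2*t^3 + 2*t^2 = 2*t^3 + 4*t^2 - 2*t - 4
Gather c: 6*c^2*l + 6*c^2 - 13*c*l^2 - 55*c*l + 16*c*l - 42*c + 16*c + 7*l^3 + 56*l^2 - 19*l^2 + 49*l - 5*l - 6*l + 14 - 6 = c^2*(6*l + 6) + c*(-13*l^2 - 39*l - 26) + 7*l^3 + 37*l^2 + 38*l + 8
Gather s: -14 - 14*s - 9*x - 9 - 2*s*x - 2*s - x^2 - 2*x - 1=s*(-2*x - 16) - x^2 - 11*x - 24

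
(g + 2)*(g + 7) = g^2 + 9*g + 14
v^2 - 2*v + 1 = (v - 1)^2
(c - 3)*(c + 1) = c^2 - 2*c - 3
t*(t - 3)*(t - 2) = t^3 - 5*t^2 + 6*t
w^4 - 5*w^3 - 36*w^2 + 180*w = w*(w - 6)*(w - 5)*(w + 6)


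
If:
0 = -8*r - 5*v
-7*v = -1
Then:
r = -5/56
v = 1/7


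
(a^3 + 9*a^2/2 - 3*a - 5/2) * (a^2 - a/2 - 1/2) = a^5 + 4*a^4 - 23*a^3/4 - 13*a^2/4 + 11*a/4 + 5/4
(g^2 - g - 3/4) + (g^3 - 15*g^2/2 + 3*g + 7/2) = g^3 - 13*g^2/2 + 2*g + 11/4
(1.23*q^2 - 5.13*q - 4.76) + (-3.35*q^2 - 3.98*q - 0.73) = -2.12*q^2 - 9.11*q - 5.49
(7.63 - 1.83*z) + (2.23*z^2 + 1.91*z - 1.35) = 2.23*z^2 + 0.0799999999999998*z + 6.28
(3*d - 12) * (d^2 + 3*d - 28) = 3*d^3 - 3*d^2 - 120*d + 336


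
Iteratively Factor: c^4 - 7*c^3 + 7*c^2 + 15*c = (c - 5)*(c^3 - 2*c^2 - 3*c) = (c - 5)*(c + 1)*(c^2 - 3*c) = c*(c - 5)*(c + 1)*(c - 3)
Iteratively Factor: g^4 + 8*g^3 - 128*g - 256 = (g + 4)*(g^3 + 4*g^2 - 16*g - 64) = (g + 4)^2*(g^2 - 16) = (g + 4)^3*(g - 4)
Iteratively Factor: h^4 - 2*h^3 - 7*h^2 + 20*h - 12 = (h - 2)*(h^3 - 7*h + 6) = (h - 2)*(h + 3)*(h^2 - 3*h + 2) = (h - 2)*(h - 1)*(h + 3)*(h - 2)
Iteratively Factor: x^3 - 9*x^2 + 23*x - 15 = (x - 1)*(x^2 - 8*x + 15) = (x - 5)*(x - 1)*(x - 3)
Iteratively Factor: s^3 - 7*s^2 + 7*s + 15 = (s - 3)*(s^2 - 4*s - 5) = (s - 5)*(s - 3)*(s + 1)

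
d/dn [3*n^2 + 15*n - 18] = 6*n + 15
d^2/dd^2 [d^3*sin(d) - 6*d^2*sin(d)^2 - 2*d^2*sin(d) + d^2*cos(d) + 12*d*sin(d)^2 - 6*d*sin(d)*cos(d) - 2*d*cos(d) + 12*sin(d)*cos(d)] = -d^3*sin(d) + 2*d^2*sin(d) + 5*d^2*cos(d) - 12*d^2*cos(2*d) + 2*d*sin(d) - 12*d*sin(2*d) - 6*d*cos(d) + 24*d*cos(2*d) + 2*cos(d) - 6*cos(2*d) - 6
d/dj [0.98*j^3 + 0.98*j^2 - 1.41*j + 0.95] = 2.94*j^2 + 1.96*j - 1.41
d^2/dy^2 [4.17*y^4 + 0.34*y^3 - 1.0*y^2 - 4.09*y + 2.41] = 50.04*y^2 + 2.04*y - 2.0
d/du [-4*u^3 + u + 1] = 1 - 12*u^2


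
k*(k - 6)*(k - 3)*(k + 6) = k^4 - 3*k^3 - 36*k^2 + 108*k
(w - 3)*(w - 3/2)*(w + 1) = w^3 - 7*w^2/2 + 9/2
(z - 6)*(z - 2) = z^2 - 8*z + 12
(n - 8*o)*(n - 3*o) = n^2 - 11*n*o + 24*o^2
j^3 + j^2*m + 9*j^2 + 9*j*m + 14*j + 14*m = (j + 2)*(j + 7)*(j + m)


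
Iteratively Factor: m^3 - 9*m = (m - 3)*(m^2 + 3*m) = (m - 3)*(m + 3)*(m)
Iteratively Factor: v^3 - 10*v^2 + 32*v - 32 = (v - 4)*(v^2 - 6*v + 8) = (v - 4)*(v - 2)*(v - 4)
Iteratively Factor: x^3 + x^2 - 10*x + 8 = (x - 1)*(x^2 + 2*x - 8) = (x - 2)*(x - 1)*(x + 4)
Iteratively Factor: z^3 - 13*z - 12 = (z + 1)*(z^2 - z - 12) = (z + 1)*(z + 3)*(z - 4)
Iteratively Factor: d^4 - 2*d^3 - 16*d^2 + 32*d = (d)*(d^3 - 2*d^2 - 16*d + 32) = d*(d - 2)*(d^2 - 16) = d*(d - 4)*(d - 2)*(d + 4)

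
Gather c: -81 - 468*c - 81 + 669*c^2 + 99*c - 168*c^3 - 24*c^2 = -168*c^3 + 645*c^2 - 369*c - 162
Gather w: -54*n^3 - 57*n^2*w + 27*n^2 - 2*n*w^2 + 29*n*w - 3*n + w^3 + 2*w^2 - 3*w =-54*n^3 + 27*n^2 - 3*n + w^3 + w^2*(2 - 2*n) + w*(-57*n^2 + 29*n - 3)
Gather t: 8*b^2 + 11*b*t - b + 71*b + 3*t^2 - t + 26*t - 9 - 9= 8*b^2 + 70*b + 3*t^2 + t*(11*b + 25) - 18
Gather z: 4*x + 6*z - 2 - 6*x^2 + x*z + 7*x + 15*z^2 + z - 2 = -6*x^2 + 11*x + 15*z^2 + z*(x + 7) - 4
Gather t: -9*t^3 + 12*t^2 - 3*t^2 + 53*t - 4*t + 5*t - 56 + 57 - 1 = -9*t^3 + 9*t^2 + 54*t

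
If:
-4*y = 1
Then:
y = -1/4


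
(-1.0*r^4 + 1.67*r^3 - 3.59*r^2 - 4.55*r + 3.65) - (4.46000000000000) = -1.0*r^4 + 1.67*r^3 - 3.59*r^2 - 4.55*r - 0.81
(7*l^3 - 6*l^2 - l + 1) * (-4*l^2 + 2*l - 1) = -28*l^5 + 38*l^4 - 15*l^3 + 3*l - 1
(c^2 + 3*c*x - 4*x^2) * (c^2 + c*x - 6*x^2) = c^4 + 4*c^3*x - 7*c^2*x^2 - 22*c*x^3 + 24*x^4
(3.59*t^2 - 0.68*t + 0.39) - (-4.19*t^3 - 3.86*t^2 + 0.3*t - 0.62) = 4.19*t^3 + 7.45*t^2 - 0.98*t + 1.01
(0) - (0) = 0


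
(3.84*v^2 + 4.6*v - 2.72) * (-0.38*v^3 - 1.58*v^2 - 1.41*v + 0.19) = -1.4592*v^5 - 7.8152*v^4 - 11.6488*v^3 - 1.4588*v^2 + 4.7092*v - 0.5168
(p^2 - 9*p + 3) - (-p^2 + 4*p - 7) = 2*p^2 - 13*p + 10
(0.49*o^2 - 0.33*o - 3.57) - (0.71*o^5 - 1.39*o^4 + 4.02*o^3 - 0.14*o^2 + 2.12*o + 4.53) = -0.71*o^5 + 1.39*o^4 - 4.02*o^3 + 0.63*o^2 - 2.45*o - 8.1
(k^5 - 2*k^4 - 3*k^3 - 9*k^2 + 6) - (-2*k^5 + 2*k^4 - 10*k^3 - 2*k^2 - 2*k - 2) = 3*k^5 - 4*k^4 + 7*k^3 - 7*k^2 + 2*k + 8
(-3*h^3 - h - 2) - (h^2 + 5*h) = -3*h^3 - h^2 - 6*h - 2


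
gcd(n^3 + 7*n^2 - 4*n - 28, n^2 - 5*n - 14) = n + 2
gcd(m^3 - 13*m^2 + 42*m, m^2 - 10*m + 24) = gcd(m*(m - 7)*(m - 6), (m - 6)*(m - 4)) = m - 6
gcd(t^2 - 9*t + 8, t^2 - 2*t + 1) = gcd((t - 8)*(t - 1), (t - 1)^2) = t - 1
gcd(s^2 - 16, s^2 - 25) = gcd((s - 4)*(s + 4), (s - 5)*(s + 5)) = 1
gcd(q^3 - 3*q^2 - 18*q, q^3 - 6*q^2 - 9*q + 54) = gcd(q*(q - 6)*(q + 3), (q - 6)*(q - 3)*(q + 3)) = q^2 - 3*q - 18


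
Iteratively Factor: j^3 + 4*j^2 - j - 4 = (j + 1)*(j^2 + 3*j - 4) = (j + 1)*(j + 4)*(j - 1)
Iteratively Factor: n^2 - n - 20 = (n + 4)*(n - 5)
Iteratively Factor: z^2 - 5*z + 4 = (z - 4)*(z - 1)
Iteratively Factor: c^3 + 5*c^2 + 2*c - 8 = (c + 4)*(c^2 + c - 2) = (c + 2)*(c + 4)*(c - 1)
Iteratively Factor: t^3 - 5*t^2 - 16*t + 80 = (t + 4)*(t^2 - 9*t + 20) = (t - 4)*(t + 4)*(t - 5)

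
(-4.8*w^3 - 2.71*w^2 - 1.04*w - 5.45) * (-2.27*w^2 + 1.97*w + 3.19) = 10.896*w^5 - 3.3043*w^4 - 18.2899*w^3 + 1.6778*w^2 - 14.0541*w - 17.3855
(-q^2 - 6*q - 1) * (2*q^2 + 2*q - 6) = -2*q^4 - 14*q^3 - 8*q^2 + 34*q + 6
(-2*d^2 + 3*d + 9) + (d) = -2*d^2 + 4*d + 9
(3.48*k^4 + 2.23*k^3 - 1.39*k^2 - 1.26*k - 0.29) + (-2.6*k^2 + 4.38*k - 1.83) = 3.48*k^4 + 2.23*k^3 - 3.99*k^2 + 3.12*k - 2.12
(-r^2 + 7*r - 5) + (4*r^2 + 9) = 3*r^2 + 7*r + 4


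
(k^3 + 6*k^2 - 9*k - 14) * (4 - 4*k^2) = -4*k^5 - 24*k^4 + 40*k^3 + 80*k^2 - 36*k - 56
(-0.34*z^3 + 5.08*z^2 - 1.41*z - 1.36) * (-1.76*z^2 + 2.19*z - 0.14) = 0.5984*z^5 - 9.6854*z^4 + 13.6544*z^3 - 1.4055*z^2 - 2.781*z + 0.1904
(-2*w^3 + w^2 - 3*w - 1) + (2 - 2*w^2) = -2*w^3 - w^2 - 3*w + 1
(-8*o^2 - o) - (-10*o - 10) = -8*o^2 + 9*o + 10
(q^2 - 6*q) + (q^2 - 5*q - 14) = 2*q^2 - 11*q - 14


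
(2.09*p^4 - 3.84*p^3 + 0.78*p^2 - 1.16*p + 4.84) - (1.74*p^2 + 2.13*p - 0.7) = 2.09*p^4 - 3.84*p^3 - 0.96*p^2 - 3.29*p + 5.54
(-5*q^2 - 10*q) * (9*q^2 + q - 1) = -45*q^4 - 95*q^3 - 5*q^2 + 10*q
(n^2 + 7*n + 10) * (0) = 0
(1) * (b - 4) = b - 4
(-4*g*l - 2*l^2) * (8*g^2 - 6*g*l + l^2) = -32*g^3*l + 8*g^2*l^2 + 8*g*l^3 - 2*l^4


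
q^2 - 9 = (q - 3)*(q + 3)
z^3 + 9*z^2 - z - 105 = (z - 3)*(z + 5)*(z + 7)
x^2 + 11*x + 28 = (x + 4)*(x + 7)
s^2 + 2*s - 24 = (s - 4)*(s + 6)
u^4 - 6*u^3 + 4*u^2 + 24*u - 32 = (u - 4)*(u - 2)^2*(u + 2)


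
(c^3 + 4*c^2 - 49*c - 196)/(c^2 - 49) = c + 4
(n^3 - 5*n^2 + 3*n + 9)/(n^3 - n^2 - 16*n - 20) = (-n^3 + 5*n^2 - 3*n - 9)/(-n^3 + n^2 + 16*n + 20)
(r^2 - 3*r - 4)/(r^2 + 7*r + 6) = (r - 4)/(r + 6)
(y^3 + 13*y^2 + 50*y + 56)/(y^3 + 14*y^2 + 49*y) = (y^2 + 6*y + 8)/(y*(y + 7))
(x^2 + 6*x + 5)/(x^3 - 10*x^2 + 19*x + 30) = (x + 5)/(x^2 - 11*x + 30)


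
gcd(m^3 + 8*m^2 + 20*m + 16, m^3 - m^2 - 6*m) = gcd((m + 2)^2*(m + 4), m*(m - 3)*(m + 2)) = m + 2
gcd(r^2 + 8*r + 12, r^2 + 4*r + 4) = r + 2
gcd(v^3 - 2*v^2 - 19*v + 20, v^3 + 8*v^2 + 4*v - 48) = v + 4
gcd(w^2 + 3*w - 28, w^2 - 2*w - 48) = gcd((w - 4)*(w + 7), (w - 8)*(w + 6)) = 1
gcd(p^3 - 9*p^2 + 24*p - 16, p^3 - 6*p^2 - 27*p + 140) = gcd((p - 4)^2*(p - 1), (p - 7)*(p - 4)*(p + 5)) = p - 4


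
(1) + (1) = 2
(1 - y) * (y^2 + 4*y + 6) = -y^3 - 3*y^2 - 2*y + 6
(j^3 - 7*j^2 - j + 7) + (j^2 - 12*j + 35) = j^3 - 6*j^2 - 13*j + 42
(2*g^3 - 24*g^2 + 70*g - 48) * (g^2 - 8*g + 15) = 2*g^5 - 40*g^4 + 292*g^3 - 968*g^2 + 1434*g - 720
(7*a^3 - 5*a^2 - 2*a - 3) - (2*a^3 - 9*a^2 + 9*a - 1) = 5*a^3 + 4*a^2 - 11*a - 2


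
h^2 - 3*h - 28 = (h - 7)*(h + 4)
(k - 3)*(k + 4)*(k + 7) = k^3 + 8*k^2 - 5*k - 84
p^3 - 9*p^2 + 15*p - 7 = (p - 7)*(p - 1)^2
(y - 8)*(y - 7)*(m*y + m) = m*y^3 - 14*m*y^2 + 41*m*y + 56*m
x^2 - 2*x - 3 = (x - 3)*(x + 1)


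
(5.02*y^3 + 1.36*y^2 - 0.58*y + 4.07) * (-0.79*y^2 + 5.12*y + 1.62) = -3.9658*y^5 + 24.628*y^4 + 15.5538*y^3 - 3.9817*y^2 + 19.8988*y + 6.5934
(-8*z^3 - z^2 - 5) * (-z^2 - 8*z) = 8*z^5 + 65*z^4 + 8*z^3 + 5*z^2 + 40*z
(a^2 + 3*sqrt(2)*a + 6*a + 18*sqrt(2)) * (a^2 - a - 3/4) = a^4 + 3*sqrt(2)*a^3 + 5*a^3 - 27*a^2/4 + 15*sqrt(2)*a^2 - 81*sqrt(2)*a/4 - 9*a/2 - 27*sqrt(2)/2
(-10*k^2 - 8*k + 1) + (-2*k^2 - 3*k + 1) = -12*k^2 - 11*k + 2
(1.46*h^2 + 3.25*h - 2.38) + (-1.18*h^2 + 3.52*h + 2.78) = 0.28*h^2 + 6.77*h + 0.4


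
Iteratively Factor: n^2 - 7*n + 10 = (n - 2)*(n - 5)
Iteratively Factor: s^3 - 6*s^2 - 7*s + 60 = (s - 4)*(s^2 - 2*s - 15) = (s - 5)*(s - 4)*(s + 3)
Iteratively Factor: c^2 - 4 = (c + 2)*(c - 2)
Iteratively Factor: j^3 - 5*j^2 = (j - 5)*(j^2) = j*(j - 5)*(j)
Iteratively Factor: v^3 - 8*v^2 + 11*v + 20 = (v - 4)*(v^2 - 4*v - 5) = (v - 5)*(v - 4)*(v + 1)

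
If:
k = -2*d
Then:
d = -k/2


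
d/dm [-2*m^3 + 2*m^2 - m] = -6*m^2 + 4*m - 1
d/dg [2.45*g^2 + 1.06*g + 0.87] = 4.9*g + 1.06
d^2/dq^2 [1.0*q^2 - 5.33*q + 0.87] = 2.00000000000000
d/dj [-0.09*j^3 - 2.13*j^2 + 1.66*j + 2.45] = -0.27*j^2 - 4.26*j + 1.66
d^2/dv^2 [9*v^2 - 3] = 18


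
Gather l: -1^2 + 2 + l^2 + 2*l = l^2 + 2*l + 1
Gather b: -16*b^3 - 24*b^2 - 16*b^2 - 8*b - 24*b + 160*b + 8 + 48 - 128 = -16*b^3 - 40*b^2 + 128*b - 72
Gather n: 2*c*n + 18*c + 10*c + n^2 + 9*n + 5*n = 28*c + n^2 + n*(2*c + 14)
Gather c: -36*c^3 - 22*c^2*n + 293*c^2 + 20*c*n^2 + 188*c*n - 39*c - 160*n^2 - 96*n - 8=-36*c^3 + c^2*(293 - 22*n) + c*(20*n^2 + 188*n - 39) - 160*n^2 - 96*n - 8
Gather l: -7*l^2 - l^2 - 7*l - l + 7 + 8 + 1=-8*l^2 - 8*l + 16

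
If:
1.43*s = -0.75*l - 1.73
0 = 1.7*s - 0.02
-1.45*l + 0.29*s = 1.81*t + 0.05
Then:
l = -2.33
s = 0.01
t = 1.84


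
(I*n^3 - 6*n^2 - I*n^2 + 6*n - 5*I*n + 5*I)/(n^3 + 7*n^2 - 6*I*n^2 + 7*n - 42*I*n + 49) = (I*n^2 - n*(5 + I) + 5)/(n^2 + 7*n*(1 - I) - 49*I)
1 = 1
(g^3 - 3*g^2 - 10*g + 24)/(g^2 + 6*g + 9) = (g^2 - 6*g + 8)/(g + 3)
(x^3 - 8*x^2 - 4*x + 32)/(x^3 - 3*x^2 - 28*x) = (-x^3 + 8*x^2 + 4*x - 32)/(x*(-x^2 + 3*x + 28))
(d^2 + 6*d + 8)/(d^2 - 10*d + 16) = (d^2 + 6*d + 8)/(d^2 - 10*d + 16)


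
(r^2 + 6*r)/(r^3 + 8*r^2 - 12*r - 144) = r/(r^2 + 2*r - 24)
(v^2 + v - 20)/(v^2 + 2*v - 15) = (v - 4)/(v - 3)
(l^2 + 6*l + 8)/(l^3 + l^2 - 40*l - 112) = (l + 2)/(l^2 - 3*l - 28)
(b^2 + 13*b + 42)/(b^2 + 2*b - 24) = (b + 7)/(b - 4)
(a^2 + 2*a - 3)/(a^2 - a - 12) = (a - 1)/(a - 4)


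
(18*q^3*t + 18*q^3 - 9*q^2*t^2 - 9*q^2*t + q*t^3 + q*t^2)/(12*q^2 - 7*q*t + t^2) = q*(6*q*t + 6*q - t^2 - t)/(4*q - t)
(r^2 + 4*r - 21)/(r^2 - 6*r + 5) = (r^2 + 4*r - 21)/(r^2 - 6*r + 5)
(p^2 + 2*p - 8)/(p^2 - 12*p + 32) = (p^2 + 2*p - 8)/(p^2 - 12*p + 32)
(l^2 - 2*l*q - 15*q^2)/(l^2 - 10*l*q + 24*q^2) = (l^2 - 2*l*q - 15*q^2)/(l^2 - 10*l*q + 24*q^2)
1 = 1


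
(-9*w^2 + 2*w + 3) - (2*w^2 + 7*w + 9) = -11*w^2 - 5*w - 6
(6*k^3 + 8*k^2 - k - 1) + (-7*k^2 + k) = 6*k^3 + k^2 - 1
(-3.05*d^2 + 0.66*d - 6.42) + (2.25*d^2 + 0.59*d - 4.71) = -0.8*d^2 + 1.25*d - 11.13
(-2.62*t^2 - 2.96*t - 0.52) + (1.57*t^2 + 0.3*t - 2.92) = -1.05*t^2 - 2.66*t - 3.44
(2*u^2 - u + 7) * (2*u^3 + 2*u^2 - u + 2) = 4*u^5 + 2*u^4 + 10*u^3 + 19*u^2 - 9*u + 14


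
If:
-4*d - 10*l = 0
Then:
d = -5*l/2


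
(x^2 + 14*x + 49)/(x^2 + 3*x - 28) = (x + 7)/(x - 4)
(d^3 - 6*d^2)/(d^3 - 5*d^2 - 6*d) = d/(d + 1)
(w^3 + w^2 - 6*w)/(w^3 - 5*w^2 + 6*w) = (w + 3)/(w - 3)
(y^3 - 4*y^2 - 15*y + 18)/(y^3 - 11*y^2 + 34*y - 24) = (y + 3)/(y - 4)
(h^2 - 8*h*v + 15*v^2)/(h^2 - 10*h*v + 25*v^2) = (-h + 3*v)/(-h + 5*v)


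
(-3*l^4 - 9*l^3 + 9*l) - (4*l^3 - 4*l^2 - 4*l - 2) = -3*l^4 - 13*l^3 + 4*l^2 + 13*l + 2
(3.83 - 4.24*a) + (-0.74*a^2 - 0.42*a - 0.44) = -0.74*a^2 - 4.66*a + 3.39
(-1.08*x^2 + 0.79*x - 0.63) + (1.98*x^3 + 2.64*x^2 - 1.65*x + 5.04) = 1.98*x^3 + 1.56*x^2 - 0.86*x + 4.41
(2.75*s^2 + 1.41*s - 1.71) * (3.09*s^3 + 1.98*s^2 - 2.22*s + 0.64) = 8.4975*s^5 + 9.8019*s^4 - 8.5971*s^3 - 4.756*s^2 + 4.6986*s - 1.0944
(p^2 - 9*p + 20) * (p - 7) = p^3 - 16*p^2 + 83*p - 140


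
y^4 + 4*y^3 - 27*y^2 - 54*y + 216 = (y - 3)^2*(y + 4)*(y + 6)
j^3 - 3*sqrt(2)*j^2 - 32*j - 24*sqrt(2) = (j - 6*sqrt(2))*(j + sqrt(2))*(j + 2*sqrt(2))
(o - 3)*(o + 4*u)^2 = o^3 + 8*o^2*u - 3*o^2 + 16*o*u^2 - 24*o*u - 48*u^2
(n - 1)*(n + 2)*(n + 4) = n^3 + 5*n^2 + 2*n - 8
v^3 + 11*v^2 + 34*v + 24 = (v + 1)*(v + 4)*(v + 6)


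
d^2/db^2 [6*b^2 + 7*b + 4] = 12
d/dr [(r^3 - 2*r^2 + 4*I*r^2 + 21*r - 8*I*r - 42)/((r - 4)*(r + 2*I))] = (r^4 + r^3*(-8 + 4*I) + r^2*(-21 - 36*I) + r*(148 + 32*I) - 232 - 84*I)/(r^4 + r^3*(-8 + 4*I) + r^2*(12 - 32*I) + r*(32 + 64*I) - 64)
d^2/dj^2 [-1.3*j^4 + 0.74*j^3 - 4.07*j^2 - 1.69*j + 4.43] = -15.6*j^2 + 4.44*j - 8.14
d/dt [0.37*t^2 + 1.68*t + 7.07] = 0.74*t + 1.68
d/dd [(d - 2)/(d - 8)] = -6/(d - 8)^2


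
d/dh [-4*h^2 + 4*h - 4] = 4 - 8*h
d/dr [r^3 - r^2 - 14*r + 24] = 3*r^2 - 2*r - 14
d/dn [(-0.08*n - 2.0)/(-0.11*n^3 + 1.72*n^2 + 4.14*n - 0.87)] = (-0.0176*n^3 - 0.5224*n^2 + 6.88*n + 8.3496)/(0.0121*n^6 - 0.3784*n^5 + 2.0476*n^4 + 14.433*n^3 + 14.1468*n^2 - 7.2036*n + 0.7569)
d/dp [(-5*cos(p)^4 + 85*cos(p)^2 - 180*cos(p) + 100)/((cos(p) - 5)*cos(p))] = 5*(2*cos(p)^5 - 15*cos(p)^4 + 49*cos(p)^2 + 40*cos(p) - 100)*sin(p)/((cos(p) - 5)^2*cos(p)^2)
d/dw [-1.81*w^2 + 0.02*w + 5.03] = 0.02 - 3.62*w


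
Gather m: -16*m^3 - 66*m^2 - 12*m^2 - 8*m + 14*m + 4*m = -16*m^3 - 78*m^2 + 10*m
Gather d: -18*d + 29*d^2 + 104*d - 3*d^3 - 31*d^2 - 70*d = -3*d^3 - 2*d^2 + 16*d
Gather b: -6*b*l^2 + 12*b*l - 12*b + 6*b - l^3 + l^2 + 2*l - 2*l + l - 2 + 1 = b*(-6*l^2 + 12*l - 6) - l^3 + l^2 + l - 1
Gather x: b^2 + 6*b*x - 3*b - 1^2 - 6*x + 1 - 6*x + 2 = b^2 - 3*b + x*(6*b - 12) + 2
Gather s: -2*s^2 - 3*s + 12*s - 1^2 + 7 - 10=-2*s^2 + 9*s - 4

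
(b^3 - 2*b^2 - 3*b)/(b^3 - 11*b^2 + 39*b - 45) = b*(b + 1)/(b^2 - 8*b + 15)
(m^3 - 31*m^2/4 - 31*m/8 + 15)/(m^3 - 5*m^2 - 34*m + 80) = (m^2 + m/4 - 15/8)/(m^2 + 3*m - 10)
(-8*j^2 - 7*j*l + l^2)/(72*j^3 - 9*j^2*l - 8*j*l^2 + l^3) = (-j - l)/(9*j^2 - l^2)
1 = 1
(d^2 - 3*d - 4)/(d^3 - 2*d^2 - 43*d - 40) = (d - 4)/(d^2 - 3*d - 40)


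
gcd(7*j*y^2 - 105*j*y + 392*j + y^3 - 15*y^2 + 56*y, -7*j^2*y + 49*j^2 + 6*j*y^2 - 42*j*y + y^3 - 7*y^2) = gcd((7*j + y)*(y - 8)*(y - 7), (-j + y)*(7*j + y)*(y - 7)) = 7*j*y - 49*j + y^2 - 7*y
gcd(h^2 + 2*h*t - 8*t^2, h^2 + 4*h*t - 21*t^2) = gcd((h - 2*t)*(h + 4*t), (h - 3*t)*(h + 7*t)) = 1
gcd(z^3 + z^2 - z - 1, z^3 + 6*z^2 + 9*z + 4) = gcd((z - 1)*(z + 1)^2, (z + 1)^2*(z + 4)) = z^2 + 2*z + 1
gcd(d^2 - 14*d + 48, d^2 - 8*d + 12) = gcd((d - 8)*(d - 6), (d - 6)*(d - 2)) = d - 6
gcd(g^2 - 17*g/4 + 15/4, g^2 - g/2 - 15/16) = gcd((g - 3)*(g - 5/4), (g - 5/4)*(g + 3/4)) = g - 5/4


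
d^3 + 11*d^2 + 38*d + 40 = (d + 2)*(d + 4)*(d + 5)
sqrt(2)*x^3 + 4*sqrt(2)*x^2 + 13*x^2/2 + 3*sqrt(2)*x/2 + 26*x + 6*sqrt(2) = (x + 4)*(x + 3*sqrt(2))*(sqrt(2)*x + 1/2)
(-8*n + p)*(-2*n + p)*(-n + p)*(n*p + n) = -16*n^4*p - 16*n^4 + 26*n^3*p^2 + 26*n^3*p - 11*n^2*p^3 - 11*n^2*p^2 + n*p^4 + n*p^3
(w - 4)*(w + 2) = w^2 - 2*w - 8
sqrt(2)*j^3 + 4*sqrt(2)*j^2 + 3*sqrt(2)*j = j*(j + 3)*(sqrt(2)*j + sqrt(2))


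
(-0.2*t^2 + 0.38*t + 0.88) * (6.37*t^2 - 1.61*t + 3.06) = -1.274*t^4 + 2.7426*t^3 + 4.3818*t^2 - 0.254*t + 2.6928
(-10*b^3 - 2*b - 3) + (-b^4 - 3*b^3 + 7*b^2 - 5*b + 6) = -b^4 - 13*b^3 + 7*b^2 - 7*b + 3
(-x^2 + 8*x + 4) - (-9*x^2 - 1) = 8*x^2 + 8*x + 5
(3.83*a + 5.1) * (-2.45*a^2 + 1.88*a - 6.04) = -9.3835*a^3 - 5.2946*a^2 - 13.5452*a - 30.804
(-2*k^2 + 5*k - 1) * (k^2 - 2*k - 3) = -2*k^4 + 9*k^3 - 5*k^2 - 13*k + 3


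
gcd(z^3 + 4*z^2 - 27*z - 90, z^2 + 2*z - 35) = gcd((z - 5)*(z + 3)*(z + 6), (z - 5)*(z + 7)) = z - 5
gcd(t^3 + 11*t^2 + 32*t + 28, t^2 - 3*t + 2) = 1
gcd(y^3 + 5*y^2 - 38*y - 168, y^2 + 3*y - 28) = y + 7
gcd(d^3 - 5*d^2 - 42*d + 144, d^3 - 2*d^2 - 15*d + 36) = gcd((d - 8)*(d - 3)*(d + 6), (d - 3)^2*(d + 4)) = d - 3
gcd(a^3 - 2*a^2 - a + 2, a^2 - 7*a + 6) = a - 1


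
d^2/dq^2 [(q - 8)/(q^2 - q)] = 2*(3*q*(3 - q)*(q - 1) + (q - 8)*(2*q - 1)^2)/(q^3*(q - 1)^3)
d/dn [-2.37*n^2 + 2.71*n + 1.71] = 2.71 - 4.74*n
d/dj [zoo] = 0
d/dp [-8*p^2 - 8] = -16*p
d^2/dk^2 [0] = 0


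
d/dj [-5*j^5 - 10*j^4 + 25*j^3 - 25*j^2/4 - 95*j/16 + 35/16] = -25*j^4 - 40*j^3 + 75*j^2 - 25*j/2 - 95/16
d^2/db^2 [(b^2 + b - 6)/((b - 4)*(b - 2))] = 14/(b^3 - 12*b^2 + 48*b - 64)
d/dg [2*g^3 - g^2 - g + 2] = 6*g^2 - 2*g - 1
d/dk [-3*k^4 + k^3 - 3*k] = -12*k^3 + 3*k^2 - 3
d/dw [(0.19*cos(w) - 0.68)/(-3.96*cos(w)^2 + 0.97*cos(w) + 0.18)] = (-0.7524*cos(w)^2 + 5.3856*cos(w) - 0.6938)*sin(w)/(15.6816*cos(w)^4 - 7.6824*cos(w)^3 - 0.4847*cos(w)^2 + 0.3492*cos(w) + 0.0324)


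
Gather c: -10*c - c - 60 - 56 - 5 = -11*c - 121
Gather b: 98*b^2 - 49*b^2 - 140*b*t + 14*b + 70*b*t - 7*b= 49*b^2 + b*(7 - 70*t)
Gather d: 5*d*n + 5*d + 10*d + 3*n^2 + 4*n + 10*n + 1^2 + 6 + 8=d*(5*n + 15) + 3*n^2 + 14*n + 15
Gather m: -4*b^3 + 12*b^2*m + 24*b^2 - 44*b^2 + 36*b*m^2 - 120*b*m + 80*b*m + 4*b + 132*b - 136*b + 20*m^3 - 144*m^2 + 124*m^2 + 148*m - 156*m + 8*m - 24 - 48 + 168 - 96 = -4*b^3 - 20*b^2 + 20*m^3 + m^2*(36*b - 20) + m*(12*b^2 - 40*b)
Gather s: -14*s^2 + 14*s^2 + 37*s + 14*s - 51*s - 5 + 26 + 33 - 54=0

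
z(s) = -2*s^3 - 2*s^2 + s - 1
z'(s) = -6*s^2 - 4*s + 1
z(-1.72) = 1.54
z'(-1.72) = -9.87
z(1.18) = -5.89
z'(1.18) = -12.07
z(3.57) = -113.92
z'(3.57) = -89.75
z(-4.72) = 160.03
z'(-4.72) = -113.79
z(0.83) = -2.69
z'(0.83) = -6.45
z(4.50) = -219.25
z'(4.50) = -138.50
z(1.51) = -10.94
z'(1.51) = -18.72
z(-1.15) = -1.75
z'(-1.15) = -2.34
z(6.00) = -499.00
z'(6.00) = -239.00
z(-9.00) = 1286.00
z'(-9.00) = -449.00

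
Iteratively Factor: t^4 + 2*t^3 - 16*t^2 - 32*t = (t)*(t^3 + 2*t^2 - 16*t - 32) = t*(t - 4)*(t^2 + 6*t + 8) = t*(t - 4)*(t + 4)*(t + 2)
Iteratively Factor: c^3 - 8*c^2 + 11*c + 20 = (c + 1)*(c^2 - 9*c + 20) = (c - 5)*(c + 1)*(c - 4)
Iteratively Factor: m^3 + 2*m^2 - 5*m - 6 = (m + 1)*(m^2 + m - 6) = (m + 1)*(m + 3)*(m - 2)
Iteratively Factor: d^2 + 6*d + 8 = (d + 4)*(d + 2)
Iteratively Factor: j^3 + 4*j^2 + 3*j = (j + 1)*(j^2 + 3*j) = j*(j + 1)*(j + 3)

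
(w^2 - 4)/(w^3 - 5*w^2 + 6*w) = (w + 2)/(w*(w - 3))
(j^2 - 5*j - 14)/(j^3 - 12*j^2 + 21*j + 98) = 1/(j - 7)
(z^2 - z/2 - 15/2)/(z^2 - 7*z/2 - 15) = (z - 3)/(z - 6)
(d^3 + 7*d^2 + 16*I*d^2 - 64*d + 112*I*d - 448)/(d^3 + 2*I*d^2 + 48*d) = (d^2 + d*(7 + 8*I) + 56*I)/(d*(d - 6*I))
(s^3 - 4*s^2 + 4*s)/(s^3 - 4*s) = (s - 2)/(s + 2)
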